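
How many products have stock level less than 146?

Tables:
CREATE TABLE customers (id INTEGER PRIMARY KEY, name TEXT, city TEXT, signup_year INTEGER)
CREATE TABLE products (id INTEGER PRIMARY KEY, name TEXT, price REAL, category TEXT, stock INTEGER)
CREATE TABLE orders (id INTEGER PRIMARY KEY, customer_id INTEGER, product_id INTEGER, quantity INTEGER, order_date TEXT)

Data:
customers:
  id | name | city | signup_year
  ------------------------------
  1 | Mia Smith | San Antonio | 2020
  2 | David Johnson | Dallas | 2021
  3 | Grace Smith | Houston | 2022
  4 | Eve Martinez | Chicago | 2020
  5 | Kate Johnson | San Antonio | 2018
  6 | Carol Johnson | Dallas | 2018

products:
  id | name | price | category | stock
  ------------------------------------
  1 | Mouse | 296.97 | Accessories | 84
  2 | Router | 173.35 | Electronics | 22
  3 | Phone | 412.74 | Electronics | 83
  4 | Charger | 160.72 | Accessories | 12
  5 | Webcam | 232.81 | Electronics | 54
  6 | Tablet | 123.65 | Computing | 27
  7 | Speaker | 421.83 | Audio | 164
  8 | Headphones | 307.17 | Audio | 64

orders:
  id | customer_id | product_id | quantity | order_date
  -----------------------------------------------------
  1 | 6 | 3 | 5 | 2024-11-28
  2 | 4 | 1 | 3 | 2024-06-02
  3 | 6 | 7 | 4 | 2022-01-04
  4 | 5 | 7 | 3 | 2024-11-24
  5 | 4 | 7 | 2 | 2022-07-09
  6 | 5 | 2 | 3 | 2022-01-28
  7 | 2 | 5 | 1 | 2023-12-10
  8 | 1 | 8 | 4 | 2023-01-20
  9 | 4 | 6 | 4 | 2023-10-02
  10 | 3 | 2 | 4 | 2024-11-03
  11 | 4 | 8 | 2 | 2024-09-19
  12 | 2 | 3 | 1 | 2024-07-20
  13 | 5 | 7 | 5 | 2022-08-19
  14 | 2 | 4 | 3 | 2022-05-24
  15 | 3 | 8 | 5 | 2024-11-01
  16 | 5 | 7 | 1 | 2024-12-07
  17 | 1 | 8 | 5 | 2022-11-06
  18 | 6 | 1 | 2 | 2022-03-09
SELECT COUNT(*) FROM products WHERE stock < 146

Execution result:
7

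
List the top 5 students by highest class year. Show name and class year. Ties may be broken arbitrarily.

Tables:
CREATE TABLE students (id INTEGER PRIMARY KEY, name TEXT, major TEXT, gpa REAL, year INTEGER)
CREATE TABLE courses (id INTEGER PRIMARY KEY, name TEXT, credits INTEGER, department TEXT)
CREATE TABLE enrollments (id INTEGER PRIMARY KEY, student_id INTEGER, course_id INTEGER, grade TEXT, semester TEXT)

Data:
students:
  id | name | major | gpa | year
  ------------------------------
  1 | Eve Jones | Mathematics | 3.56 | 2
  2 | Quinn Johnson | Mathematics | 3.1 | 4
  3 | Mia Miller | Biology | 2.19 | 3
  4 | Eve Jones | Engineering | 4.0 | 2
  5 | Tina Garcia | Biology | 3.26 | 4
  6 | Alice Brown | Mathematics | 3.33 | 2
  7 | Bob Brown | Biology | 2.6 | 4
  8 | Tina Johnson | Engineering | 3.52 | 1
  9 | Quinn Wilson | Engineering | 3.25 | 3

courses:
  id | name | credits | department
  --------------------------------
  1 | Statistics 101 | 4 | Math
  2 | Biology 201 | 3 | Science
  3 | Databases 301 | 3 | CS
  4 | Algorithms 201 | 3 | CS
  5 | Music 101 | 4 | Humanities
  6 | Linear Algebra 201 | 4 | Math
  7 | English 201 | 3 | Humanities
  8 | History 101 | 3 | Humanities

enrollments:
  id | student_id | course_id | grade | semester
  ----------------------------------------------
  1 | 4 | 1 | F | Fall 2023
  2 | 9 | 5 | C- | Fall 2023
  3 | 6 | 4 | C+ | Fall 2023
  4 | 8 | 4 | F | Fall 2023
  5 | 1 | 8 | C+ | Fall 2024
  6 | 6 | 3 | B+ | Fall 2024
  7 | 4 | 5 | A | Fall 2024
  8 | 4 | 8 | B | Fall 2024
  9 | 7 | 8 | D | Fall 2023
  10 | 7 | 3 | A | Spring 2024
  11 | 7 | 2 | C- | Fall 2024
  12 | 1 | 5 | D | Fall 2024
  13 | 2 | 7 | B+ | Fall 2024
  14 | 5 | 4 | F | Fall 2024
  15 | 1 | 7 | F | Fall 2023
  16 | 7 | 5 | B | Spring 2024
SELECT name, year FROM students ORDER BY year DESC LIMIT 5

Execution result:
name | year
Quinn Johnson | 4
Tina Garcia | 4
Bob Brown | 4
Mia Miller | 3
Quinn Wilson | 3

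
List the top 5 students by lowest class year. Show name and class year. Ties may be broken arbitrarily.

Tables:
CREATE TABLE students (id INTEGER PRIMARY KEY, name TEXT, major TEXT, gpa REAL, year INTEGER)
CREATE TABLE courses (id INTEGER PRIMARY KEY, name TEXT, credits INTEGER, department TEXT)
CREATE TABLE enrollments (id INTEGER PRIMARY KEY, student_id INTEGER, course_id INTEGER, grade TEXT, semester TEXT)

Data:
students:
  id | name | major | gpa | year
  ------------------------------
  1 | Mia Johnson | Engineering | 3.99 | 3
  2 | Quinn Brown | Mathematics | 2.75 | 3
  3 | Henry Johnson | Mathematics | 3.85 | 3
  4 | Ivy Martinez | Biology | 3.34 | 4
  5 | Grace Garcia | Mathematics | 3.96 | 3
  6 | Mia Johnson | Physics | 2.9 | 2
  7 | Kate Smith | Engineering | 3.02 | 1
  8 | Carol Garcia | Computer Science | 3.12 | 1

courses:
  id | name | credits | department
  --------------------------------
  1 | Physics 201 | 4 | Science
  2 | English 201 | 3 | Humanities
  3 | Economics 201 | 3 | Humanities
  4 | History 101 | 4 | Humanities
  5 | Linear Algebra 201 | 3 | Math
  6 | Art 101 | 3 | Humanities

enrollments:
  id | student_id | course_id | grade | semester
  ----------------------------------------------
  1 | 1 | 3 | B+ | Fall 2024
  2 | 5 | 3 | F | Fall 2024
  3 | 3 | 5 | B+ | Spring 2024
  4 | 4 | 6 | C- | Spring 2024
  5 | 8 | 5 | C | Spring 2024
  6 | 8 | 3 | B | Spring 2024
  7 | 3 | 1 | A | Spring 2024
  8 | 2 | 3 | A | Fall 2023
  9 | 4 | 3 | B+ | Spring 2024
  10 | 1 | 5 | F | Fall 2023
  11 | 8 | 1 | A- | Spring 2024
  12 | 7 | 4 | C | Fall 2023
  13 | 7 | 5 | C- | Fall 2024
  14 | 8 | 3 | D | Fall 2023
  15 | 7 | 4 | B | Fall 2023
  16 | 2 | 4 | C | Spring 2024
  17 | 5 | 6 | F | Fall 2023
SELECT name, year FROM students ORDER BY year ASC LIMIT 5

Execution result:
name | year
Kate Smith | 1
Carol Garcia | 1
Mia Johnson | 2
Mia Johnson | 3
Quinn Brown | 3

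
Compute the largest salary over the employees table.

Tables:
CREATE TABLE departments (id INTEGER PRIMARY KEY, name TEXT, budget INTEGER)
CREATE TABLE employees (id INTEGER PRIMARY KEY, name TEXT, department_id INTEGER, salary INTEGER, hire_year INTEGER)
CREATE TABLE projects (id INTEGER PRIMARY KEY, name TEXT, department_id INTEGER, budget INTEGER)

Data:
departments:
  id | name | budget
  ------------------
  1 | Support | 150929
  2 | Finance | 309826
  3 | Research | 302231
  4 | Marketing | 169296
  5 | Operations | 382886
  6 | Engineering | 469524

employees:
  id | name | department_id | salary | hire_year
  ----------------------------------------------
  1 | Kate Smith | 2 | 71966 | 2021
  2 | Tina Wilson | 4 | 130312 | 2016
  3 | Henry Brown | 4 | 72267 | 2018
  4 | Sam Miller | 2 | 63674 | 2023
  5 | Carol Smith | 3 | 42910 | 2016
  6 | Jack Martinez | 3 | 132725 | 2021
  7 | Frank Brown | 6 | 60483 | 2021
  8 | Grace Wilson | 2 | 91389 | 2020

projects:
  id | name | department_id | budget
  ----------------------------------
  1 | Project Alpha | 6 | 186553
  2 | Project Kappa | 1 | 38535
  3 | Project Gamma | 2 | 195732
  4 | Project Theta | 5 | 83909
SELECT MAX(salary) FROM employees

Execution result:
132725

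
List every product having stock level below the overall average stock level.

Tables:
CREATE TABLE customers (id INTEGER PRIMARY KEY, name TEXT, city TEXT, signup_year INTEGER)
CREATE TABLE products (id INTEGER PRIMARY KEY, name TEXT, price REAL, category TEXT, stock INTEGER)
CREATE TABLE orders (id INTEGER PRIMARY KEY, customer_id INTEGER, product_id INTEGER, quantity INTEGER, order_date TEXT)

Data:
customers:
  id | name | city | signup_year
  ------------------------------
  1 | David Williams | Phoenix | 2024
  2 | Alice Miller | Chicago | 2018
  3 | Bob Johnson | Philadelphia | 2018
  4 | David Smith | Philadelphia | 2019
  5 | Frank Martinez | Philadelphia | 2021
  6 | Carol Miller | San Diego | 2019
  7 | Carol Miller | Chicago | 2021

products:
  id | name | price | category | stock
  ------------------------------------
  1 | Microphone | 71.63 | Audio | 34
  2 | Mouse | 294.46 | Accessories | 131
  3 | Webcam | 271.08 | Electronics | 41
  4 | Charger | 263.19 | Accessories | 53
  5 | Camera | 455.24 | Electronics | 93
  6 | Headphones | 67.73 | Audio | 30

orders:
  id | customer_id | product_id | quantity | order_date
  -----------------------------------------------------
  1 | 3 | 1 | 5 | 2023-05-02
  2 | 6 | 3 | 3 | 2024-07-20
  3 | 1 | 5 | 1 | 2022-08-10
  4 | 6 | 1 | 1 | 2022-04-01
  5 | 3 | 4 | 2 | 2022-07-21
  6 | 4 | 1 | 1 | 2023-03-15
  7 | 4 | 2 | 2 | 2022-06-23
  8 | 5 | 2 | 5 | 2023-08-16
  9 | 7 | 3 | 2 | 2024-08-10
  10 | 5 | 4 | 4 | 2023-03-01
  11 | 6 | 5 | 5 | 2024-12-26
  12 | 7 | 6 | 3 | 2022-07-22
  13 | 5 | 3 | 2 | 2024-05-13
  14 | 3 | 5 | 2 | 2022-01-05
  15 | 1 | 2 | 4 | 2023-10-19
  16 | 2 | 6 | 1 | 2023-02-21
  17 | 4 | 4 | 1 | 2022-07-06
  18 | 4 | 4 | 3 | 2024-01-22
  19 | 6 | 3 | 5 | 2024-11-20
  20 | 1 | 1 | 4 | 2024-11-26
SELECT name, stock FROM products WHERE stock < (SELECT AVG(stock) FROM products)

Execution result:
name | stock
Microphone | 34
Webcam | 41
Charger | 53
Headphones | 30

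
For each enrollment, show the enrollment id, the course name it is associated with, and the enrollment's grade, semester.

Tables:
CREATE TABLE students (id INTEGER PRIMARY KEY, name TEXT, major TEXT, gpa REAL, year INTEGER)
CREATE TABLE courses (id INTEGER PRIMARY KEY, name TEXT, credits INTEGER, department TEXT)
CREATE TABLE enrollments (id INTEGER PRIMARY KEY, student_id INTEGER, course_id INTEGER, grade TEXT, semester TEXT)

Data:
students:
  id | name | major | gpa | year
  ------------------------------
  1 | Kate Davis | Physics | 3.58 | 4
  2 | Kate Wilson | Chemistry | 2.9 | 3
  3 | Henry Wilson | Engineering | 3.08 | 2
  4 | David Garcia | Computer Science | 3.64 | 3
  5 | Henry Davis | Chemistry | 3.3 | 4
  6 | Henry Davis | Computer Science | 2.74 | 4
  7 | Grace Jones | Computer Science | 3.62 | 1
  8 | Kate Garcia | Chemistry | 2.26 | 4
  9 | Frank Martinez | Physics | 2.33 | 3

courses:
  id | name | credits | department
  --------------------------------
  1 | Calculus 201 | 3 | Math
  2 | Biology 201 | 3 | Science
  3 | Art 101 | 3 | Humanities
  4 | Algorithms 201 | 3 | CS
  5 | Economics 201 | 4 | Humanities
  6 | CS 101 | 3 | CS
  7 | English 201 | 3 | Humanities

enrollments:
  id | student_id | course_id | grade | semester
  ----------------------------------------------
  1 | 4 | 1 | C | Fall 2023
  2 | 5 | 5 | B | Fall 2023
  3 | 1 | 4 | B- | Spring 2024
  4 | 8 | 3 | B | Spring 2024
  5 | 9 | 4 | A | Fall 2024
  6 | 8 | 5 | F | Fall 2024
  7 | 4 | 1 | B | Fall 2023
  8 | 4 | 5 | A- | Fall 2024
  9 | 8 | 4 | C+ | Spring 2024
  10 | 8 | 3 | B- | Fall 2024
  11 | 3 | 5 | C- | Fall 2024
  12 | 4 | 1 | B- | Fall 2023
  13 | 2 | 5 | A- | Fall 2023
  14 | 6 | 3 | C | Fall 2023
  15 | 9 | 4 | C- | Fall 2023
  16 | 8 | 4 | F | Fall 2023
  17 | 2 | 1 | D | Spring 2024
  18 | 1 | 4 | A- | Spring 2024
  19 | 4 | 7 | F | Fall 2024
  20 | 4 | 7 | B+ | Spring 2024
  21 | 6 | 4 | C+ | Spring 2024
SELECT c.id, p.name AS course, c.grade, c.semester FROM enrollments c JOIN courses p ON c.course_id = p.id

Execution result:
id | course | grade | semester
1 | Calculus 201 | C | Fall 2023
2 | Economics 201 | B | Fall 2023
3 | Algorithms 201 | B- | Spring 2024
4 | Art 101 | B | Spring 2024
5 | Algorithms 201 | A | Fall 2024
6 | Economics 201 | F | Fall 2024
7 | Calculus 201 | B | Fall 2023
8 | Economics 201 | A- | Fall 2024
9 | Algorithms 201 | C+ | Spring 2024
10 | Art 101 | B- | Fall 2024
11 | Economics 201 | C- | Fall 2024
12 | Calculus 201 | B- | Fall 2023
13 | Economics 201 | A- | Fall 2023
14 | Art 101 | C | Fall 2023
15 | Algorithms 201 | C- | Fall 2023
16 | Algorithms 201 | F | Fall 2023
17 | Calculus 201 | D | Spring 2024
18 | Algorithms 201 | A- | Spring 2024
19 | English 201 | F | Fall 2024
20 | English 201 | B+ | Spring 2024
21 | Algorithms 201 | C+ | Spring 2024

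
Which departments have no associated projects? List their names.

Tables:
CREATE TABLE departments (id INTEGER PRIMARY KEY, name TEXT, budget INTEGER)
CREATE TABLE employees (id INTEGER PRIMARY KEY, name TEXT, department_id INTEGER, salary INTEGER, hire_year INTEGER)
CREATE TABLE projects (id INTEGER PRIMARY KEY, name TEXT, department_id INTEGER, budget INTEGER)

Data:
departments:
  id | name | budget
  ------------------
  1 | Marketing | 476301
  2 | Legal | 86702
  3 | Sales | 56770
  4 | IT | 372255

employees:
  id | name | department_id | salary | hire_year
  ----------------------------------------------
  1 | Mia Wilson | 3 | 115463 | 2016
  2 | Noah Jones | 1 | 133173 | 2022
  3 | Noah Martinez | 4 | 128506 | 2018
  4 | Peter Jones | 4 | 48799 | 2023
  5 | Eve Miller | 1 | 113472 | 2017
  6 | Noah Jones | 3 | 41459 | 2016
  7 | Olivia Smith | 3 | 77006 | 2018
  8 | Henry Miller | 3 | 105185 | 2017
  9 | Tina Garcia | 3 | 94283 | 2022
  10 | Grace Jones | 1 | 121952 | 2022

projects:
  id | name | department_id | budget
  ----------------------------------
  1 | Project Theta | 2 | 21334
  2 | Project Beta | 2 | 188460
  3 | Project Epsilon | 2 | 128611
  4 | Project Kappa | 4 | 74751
SELECT p.name FROM departments p LEFT JOIN projects c ON c.department_id = p.id WHERE c.id IS NULL

Execution result:
name
Marketing
Sales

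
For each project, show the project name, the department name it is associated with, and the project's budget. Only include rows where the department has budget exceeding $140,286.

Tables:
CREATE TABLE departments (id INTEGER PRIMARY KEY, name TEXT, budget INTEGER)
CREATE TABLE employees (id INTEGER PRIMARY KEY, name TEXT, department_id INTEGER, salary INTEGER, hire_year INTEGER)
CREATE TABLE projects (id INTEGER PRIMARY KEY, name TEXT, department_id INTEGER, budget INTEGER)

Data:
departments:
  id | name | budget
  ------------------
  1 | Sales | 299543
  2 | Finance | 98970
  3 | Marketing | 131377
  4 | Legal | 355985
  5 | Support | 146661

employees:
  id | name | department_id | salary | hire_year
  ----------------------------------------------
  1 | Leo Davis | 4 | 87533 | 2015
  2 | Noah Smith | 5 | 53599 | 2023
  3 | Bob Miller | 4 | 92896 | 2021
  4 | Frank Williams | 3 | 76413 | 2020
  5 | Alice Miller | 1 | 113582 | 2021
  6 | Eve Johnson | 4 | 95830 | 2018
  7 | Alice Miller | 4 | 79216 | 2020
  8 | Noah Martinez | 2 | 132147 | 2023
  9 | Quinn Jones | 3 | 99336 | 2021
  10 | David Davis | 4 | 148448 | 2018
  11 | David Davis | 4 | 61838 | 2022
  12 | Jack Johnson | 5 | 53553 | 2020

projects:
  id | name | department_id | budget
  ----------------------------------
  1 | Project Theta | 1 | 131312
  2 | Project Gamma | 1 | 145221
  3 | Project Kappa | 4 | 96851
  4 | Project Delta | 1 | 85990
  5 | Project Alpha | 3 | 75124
SELECT c.name, p.name AS department, c.budget FROM projects c JOIN departments p ON c.department_id = p.id WHERE p.budget > 140286

Execution result:
name | department | budget
Project Theta | Sales | 131312
Project Gamma | Sales | 145221
Project Kappa | Legal | 96851
Project Delta | Sales | 85990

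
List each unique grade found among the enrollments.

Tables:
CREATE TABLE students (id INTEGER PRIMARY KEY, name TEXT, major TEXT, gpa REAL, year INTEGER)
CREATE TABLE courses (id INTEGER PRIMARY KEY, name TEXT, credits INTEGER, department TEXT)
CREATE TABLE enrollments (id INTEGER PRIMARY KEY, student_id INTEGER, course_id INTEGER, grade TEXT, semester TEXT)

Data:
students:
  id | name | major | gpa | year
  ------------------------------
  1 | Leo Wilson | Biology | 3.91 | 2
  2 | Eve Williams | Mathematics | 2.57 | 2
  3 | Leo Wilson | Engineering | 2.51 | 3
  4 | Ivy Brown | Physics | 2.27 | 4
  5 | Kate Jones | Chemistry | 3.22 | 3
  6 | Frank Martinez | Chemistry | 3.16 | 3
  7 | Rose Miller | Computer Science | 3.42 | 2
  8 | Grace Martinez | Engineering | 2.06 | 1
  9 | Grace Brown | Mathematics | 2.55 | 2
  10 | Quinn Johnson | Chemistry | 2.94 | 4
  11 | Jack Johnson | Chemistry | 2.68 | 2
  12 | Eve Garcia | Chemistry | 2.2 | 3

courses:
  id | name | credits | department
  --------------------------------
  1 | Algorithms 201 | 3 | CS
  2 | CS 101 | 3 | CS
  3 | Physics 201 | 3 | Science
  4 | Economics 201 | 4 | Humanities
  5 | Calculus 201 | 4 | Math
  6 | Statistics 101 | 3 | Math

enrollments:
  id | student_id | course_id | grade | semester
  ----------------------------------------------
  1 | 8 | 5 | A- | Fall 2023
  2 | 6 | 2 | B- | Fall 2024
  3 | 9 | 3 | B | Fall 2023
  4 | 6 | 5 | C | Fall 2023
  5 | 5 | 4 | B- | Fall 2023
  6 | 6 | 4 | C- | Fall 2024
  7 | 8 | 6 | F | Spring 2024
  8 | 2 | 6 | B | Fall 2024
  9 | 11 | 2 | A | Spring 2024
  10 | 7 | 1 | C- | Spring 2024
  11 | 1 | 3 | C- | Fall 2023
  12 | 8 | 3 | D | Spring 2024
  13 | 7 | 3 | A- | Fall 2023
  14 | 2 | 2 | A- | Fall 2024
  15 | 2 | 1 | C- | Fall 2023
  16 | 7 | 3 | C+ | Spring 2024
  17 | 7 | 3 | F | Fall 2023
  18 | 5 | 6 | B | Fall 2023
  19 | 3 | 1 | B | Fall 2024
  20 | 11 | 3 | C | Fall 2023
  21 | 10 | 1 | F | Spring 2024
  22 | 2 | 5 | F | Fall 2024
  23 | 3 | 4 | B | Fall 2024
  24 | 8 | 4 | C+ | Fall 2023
SELECT DISTINCT grade FROM enrollments

Execution result:
grade
A-
B-
B
C
C-
F
A
D
C+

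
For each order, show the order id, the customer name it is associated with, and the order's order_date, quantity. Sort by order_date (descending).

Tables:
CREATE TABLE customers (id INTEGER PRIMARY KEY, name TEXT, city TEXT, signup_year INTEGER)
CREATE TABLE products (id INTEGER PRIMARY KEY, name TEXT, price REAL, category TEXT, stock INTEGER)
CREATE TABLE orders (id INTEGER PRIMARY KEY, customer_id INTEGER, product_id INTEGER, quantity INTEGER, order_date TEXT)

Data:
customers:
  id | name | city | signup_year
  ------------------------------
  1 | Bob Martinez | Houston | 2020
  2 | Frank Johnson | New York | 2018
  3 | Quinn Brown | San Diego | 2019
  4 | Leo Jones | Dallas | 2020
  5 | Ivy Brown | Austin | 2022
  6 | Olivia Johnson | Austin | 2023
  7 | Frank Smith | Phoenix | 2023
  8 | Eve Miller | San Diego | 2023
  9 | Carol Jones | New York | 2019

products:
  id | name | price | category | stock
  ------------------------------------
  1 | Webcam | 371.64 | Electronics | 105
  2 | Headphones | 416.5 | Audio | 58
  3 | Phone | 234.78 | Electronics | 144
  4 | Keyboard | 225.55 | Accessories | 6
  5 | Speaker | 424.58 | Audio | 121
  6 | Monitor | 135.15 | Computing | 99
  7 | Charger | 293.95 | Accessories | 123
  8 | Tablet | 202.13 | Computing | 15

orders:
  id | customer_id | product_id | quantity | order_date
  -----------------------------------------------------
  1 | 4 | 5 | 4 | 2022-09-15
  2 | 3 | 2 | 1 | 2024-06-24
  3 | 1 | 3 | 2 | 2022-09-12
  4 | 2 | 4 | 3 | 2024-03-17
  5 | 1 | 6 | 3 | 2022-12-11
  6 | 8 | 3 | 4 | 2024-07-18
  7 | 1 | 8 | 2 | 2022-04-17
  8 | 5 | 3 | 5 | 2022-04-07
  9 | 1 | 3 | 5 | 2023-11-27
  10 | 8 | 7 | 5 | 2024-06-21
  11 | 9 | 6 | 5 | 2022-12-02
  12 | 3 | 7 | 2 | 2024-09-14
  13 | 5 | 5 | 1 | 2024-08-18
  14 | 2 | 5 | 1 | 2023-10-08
SELECT c.id, p.name AS customer, c.order_date, c.quantity FROM orders c JOIN customers p ON c.customer_id = p.id ORDER BY c.order_date DESC

Execution result:
id | customer | order_date | quantity
12 | Quinn Brown | 2024-09-14 | 2
13 | Ivy Brown | 2024-08-18 | 1
6 | Eve Miller | 2024-07-18 | 4
2 | Quinn Brown | 2024-06-24 | 1
10 | Eve Miller | 2024-06-21 | 5
4 | Frank Johnson | 2024-03-17 | 3
9 | Bob Martinez | 2023-11-27 | 5
14 | Frank Johnson | 2023-10-08 | 1
5 | Bob Martinez | 2022-12-11 | 3
11 | Carol Jones | 2022-12-02 | 5
1 | Leo Jones | 2022-09-15 | 4
3 | Bob Martinez | 2022-09-12 | 2
7 | Bob Martinez | 2022-04-17 | 2
8 | Ivy Brown | 2022-04-07 | 5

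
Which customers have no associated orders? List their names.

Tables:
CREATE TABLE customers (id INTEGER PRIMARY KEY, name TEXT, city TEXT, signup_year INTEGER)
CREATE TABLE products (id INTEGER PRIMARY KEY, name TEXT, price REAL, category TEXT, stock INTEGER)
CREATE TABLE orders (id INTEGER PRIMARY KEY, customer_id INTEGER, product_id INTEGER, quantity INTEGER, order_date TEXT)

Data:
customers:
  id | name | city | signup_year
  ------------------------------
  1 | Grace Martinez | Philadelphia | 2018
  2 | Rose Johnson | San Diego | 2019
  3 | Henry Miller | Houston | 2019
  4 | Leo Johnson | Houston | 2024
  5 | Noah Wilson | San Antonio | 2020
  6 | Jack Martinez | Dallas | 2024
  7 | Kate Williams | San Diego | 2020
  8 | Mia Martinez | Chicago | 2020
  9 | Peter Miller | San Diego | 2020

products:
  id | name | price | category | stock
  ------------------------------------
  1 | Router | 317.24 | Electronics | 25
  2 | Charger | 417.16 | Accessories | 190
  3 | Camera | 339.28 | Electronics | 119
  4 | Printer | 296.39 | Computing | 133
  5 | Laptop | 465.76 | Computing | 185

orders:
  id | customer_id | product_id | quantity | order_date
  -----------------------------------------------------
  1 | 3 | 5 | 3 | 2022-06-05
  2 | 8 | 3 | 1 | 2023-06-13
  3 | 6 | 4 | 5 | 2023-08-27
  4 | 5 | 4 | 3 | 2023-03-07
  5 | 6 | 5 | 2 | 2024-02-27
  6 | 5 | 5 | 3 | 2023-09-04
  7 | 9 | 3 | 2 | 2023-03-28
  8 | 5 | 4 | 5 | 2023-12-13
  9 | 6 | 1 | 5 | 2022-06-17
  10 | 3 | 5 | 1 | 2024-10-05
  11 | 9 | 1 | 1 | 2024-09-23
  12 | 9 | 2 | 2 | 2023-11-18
SELECT p.name FROM customers p LEFT JOIN orders c ON c.customer_id = p.id WHERE c.id IS NULL

Execution result:
name
Grace Martinez
Rose Johnson
Leo Johnson
Kate Williams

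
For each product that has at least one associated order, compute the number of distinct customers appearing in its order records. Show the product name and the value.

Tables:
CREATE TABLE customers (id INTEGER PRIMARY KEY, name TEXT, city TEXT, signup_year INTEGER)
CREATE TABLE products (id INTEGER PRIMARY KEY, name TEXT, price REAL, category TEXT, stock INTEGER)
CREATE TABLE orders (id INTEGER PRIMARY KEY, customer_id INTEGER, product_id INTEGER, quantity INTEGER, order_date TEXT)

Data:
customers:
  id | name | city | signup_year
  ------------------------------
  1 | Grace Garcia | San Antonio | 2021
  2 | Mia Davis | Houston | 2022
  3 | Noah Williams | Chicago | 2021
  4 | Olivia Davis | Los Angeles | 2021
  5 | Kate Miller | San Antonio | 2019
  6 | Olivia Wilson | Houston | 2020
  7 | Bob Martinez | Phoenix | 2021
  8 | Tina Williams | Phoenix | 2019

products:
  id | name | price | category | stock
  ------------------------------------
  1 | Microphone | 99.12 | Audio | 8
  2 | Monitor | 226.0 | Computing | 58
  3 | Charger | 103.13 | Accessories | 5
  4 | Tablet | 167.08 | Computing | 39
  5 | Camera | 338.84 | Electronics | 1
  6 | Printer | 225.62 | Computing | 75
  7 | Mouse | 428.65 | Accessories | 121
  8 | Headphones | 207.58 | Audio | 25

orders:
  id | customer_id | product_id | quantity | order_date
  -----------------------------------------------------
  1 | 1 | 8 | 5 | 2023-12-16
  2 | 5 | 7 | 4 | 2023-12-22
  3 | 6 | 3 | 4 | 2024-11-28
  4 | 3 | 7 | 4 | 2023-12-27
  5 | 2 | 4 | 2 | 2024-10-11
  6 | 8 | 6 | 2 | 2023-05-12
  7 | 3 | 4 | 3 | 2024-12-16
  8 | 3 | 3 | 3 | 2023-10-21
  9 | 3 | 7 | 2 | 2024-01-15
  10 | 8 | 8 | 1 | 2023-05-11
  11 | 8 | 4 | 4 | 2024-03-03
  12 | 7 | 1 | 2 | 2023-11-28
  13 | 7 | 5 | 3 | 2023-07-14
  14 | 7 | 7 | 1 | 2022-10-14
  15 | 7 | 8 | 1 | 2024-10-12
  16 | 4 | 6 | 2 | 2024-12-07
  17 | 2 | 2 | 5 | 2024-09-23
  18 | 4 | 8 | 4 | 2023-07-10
SELECT p.name, COUNT(DISTINCT c.customer_id) AS distinct_customer_count FROM orders c JOIN products p ON c.product_id = p.id GROUP BY p.id, p.name

Execution result:
name | distinct_customer_count
Microphone | 1
Monitor | 1
Charger | 2
Tablet | 3
Camera | 1
Printer | 2
Mouse | 3
Headphones | 4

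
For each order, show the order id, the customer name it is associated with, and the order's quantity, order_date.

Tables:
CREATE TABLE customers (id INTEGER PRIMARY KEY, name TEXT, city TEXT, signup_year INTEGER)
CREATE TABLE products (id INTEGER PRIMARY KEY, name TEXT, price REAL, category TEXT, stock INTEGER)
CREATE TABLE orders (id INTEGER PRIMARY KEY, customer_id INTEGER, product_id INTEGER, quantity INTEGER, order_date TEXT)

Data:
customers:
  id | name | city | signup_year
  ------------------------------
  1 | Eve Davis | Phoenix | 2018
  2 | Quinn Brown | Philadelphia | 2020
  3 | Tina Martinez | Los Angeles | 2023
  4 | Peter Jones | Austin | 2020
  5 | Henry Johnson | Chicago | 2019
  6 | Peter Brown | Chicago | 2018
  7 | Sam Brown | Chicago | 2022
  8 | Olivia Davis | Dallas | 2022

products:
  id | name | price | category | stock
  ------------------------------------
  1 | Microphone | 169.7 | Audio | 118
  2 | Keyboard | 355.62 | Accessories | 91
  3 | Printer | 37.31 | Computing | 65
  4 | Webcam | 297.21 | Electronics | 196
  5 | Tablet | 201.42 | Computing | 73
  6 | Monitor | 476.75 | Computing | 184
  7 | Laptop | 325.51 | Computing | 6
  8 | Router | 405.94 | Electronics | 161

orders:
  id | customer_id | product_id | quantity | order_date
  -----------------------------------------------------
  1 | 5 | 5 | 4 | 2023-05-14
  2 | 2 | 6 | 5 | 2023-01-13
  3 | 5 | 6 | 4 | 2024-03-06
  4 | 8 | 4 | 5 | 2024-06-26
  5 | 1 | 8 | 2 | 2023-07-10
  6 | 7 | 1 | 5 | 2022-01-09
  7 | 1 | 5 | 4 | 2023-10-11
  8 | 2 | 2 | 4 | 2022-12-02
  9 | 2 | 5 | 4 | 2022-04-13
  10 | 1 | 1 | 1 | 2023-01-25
SELECT c.id, p.name AS customer, c.quantity, c.order_date FROM orders c JOIN customers p ON c.customer_id = p.id

Execution result:
id | customer | quantity | order_date
1 | Henry Johnson | 4 | 2023-05-14
2 | Quinn Brown | 5 | 2023-01-13
3 | Henry Johnson | 4 | 2024-03-06
4 | Olivia Davis | 5 | 2024-06-26
5 | Eve Davis | 2 | 2023-07-10
6 | Sam Brown | 5 | 2022-01-09
7 | Eve Davis | 4 | 2023-10-11
8 | Quinn Brown | 4 | 2022-12-02
9 | Quinn Brown | 4 | 2022-04-13
10 | Eve Davis | 1 | 2023-01-25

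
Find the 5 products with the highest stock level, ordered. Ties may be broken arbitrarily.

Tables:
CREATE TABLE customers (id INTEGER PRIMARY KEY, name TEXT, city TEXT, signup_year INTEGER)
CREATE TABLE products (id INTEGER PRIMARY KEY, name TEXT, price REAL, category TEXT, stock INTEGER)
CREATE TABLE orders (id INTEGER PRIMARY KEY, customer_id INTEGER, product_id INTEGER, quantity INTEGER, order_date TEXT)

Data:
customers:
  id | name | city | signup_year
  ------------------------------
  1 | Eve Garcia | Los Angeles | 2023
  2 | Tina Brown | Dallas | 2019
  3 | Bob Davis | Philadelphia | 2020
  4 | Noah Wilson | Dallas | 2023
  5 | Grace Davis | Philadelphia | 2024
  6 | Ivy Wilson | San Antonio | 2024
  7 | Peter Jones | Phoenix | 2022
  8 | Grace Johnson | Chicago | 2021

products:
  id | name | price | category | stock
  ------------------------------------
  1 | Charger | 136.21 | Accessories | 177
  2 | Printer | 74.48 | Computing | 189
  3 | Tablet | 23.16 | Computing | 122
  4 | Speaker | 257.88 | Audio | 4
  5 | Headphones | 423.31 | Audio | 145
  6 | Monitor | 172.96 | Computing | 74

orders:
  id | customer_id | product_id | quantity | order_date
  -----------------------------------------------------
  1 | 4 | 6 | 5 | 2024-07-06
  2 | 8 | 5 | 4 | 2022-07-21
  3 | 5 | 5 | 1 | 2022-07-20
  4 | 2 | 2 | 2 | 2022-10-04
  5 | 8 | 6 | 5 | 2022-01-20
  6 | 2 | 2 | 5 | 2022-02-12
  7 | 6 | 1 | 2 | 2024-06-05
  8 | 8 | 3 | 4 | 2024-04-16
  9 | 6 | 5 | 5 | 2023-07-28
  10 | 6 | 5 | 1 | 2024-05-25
SELECT name, stock FROM products ORDER BY stock DESC LIMIT 5

Execution result:
name | stock
Printer | 189
Charger | 177
Headphones | 145
Tablet | 122
Monitor | 74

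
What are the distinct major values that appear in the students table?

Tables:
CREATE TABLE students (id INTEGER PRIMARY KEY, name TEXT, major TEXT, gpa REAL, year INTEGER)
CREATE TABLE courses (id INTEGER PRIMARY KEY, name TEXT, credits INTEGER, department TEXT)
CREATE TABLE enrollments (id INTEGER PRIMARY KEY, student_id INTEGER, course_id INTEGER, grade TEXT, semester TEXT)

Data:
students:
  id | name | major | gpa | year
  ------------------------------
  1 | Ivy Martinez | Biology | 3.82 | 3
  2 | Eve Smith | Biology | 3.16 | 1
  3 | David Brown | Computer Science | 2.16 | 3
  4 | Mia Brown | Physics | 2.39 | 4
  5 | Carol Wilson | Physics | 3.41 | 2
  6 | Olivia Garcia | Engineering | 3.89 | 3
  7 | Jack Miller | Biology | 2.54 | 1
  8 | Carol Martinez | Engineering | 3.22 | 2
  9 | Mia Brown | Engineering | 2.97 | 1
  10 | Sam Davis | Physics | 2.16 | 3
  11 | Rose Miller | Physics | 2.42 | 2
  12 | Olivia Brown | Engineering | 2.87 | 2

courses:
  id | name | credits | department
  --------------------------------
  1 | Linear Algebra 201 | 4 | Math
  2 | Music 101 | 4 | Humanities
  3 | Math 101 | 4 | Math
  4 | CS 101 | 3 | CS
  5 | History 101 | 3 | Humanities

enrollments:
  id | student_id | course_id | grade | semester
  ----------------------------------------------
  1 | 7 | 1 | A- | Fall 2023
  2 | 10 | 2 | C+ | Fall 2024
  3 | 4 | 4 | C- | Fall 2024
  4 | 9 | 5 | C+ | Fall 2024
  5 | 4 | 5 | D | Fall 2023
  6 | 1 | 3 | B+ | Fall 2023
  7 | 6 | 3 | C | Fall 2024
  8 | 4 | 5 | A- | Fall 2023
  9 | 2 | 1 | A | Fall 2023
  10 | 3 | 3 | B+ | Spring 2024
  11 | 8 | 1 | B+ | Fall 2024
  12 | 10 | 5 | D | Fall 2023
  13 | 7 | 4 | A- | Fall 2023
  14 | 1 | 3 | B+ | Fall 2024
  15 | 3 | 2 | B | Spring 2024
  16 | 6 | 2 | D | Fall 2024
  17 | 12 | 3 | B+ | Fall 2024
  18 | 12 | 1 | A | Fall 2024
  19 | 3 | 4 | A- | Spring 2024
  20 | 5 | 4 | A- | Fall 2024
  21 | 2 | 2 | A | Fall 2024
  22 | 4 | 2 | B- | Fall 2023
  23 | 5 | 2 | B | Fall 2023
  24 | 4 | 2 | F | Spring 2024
SELECT DISTINCT major FROM students

Execution result:
major
Biology
Computer Science
Physics
Engineering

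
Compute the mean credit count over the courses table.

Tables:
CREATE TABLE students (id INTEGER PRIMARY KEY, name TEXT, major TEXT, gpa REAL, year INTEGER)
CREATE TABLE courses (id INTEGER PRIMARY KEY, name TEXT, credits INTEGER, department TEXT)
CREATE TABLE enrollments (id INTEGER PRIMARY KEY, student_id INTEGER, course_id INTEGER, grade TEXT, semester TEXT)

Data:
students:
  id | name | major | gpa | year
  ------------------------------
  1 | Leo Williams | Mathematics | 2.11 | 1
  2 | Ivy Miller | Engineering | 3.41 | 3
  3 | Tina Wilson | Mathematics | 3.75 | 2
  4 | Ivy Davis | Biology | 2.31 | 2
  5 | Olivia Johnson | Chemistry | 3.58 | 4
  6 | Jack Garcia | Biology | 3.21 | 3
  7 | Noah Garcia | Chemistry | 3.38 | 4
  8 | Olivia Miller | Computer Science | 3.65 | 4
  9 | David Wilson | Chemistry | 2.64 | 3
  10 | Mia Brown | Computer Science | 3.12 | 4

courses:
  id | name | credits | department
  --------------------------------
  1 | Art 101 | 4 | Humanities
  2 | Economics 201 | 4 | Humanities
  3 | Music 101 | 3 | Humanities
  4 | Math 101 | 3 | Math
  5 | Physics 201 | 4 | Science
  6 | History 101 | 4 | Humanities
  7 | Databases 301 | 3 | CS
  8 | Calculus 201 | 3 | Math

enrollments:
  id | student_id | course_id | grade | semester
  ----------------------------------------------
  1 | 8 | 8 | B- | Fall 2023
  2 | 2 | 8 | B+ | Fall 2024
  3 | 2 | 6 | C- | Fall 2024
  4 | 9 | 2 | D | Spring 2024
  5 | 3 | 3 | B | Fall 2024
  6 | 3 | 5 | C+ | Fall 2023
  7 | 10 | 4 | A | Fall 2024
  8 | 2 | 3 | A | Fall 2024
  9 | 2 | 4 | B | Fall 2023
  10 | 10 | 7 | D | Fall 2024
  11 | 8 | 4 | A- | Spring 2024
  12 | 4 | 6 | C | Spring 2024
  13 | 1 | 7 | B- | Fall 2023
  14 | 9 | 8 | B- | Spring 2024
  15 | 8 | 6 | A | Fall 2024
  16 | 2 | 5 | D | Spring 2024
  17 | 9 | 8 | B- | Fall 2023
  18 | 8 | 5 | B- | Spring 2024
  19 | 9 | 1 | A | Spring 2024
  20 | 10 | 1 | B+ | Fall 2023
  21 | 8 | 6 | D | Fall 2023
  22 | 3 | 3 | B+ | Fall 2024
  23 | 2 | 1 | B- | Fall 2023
SELECT AVG(credits) FROM courses

Execution result:
3.50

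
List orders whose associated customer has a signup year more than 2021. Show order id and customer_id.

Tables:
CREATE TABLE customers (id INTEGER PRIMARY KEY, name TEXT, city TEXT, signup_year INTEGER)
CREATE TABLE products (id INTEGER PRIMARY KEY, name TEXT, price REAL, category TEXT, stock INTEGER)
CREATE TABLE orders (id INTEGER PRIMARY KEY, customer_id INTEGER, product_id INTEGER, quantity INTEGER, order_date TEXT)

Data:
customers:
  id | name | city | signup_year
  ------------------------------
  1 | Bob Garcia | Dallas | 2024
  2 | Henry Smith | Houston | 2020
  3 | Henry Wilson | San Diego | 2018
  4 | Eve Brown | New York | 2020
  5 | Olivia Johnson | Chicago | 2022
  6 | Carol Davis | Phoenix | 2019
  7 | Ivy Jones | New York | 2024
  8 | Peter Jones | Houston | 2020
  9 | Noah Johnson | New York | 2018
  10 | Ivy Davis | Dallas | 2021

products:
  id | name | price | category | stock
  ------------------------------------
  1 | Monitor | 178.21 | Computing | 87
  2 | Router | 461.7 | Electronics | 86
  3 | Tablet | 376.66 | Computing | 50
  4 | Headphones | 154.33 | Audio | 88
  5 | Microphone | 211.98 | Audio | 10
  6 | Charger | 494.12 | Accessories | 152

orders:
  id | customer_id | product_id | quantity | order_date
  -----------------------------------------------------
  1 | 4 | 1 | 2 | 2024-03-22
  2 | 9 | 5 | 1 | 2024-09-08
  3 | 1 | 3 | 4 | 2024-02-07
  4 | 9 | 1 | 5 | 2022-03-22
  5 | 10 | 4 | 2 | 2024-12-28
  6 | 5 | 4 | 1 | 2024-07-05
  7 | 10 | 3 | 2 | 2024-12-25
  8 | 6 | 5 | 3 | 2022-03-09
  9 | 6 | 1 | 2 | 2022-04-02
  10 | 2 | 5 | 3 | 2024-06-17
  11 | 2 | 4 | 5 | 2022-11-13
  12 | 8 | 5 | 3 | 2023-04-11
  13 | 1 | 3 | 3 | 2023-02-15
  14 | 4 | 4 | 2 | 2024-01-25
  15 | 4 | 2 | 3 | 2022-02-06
SELECT id, customer_id FROM orders WHERE customer_id IN (SELECT id FROM customers WHERE signup_year > 2021)

Execution result:
id | customer_id
3 | 1
6 | 5
13 | 1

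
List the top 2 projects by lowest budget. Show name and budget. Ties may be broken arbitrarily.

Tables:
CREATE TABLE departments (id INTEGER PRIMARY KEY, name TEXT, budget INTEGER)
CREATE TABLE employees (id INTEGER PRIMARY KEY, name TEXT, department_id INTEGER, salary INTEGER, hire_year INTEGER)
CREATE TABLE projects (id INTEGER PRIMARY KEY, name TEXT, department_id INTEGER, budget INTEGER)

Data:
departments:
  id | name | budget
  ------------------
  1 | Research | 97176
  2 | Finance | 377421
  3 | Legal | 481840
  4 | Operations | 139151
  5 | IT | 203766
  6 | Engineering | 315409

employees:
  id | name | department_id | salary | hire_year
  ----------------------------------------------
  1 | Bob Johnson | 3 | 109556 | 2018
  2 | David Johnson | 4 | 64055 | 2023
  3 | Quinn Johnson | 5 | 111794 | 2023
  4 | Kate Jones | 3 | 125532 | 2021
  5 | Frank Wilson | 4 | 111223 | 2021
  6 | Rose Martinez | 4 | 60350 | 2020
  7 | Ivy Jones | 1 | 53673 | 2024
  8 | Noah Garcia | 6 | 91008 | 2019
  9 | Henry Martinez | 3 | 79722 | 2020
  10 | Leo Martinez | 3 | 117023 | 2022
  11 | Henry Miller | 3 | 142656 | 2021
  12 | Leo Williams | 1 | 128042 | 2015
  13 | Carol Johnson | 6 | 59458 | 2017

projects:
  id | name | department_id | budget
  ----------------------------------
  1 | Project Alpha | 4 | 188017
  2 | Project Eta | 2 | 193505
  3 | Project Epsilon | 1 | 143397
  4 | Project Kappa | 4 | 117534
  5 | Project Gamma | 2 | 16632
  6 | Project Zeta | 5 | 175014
SELECT name, budget FROM projects ORDER BY budget ASC LIMIT 2

Execution result:
name | budget
Project Gamma | 16632
Project Kappa | 117534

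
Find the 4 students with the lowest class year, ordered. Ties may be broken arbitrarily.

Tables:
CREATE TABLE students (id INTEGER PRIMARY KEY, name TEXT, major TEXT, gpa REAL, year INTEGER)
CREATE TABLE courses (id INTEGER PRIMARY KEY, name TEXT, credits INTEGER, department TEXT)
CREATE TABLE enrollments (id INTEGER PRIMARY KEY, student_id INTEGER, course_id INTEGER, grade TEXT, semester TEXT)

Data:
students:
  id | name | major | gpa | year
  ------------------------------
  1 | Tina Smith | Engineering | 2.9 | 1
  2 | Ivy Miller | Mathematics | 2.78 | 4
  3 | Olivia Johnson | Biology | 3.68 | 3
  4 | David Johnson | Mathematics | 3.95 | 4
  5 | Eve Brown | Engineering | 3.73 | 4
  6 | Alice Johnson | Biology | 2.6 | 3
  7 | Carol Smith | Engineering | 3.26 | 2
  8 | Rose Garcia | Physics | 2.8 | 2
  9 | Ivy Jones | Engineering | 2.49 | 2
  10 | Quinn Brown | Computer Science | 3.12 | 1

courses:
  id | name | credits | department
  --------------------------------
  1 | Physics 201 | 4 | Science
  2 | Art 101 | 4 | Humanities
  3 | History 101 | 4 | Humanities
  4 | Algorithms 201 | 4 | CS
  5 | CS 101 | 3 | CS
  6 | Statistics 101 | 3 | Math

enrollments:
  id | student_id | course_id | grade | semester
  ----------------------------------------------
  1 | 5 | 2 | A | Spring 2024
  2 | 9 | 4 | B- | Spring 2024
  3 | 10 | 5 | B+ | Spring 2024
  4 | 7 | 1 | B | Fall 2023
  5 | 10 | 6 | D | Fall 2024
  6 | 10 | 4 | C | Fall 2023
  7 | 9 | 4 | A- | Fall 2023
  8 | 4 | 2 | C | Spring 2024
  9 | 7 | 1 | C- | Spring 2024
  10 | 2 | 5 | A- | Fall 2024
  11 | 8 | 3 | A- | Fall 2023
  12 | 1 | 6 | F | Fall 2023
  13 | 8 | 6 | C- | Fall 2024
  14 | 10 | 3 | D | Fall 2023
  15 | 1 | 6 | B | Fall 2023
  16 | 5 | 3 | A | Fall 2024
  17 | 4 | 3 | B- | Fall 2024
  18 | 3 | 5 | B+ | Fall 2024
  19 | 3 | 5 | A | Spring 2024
SELECT name, year FROM students ORDER BY year ASC LIMIT 4

Execution result:
name | year
Tina Smith | 1
Quinn Brown | 1
Carol Smith | 2
Rose Garcia | 2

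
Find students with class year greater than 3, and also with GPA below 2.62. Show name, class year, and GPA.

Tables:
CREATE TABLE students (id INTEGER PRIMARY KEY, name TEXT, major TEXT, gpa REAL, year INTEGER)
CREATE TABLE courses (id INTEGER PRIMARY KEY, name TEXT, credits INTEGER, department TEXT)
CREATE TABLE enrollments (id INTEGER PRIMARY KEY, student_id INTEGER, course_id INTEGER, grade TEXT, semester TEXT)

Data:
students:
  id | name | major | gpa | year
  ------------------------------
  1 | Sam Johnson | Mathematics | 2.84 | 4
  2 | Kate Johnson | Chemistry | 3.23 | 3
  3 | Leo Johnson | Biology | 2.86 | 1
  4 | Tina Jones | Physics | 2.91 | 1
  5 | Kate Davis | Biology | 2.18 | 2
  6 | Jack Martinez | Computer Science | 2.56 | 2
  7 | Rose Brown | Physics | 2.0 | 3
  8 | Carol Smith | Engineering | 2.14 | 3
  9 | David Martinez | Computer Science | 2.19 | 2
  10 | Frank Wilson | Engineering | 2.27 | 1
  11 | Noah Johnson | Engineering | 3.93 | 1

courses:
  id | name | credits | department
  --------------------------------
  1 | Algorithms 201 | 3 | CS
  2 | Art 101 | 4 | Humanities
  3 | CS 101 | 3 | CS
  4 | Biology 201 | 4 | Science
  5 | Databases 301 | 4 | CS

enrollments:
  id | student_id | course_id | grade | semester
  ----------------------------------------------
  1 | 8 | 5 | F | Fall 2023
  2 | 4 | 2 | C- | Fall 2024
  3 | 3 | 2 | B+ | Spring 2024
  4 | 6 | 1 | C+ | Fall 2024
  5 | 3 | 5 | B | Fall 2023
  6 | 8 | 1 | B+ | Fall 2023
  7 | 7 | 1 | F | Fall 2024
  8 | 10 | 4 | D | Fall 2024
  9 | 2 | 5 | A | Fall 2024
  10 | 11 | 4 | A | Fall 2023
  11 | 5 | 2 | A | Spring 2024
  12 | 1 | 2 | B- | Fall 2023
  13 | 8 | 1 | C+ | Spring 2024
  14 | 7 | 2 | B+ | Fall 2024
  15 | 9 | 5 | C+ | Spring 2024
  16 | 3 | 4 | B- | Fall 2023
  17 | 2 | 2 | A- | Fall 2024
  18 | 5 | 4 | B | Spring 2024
SELECT name, year, gpa FROM students WHERE year > 3 AND gpa < 2.62

Execution result:
(no rows)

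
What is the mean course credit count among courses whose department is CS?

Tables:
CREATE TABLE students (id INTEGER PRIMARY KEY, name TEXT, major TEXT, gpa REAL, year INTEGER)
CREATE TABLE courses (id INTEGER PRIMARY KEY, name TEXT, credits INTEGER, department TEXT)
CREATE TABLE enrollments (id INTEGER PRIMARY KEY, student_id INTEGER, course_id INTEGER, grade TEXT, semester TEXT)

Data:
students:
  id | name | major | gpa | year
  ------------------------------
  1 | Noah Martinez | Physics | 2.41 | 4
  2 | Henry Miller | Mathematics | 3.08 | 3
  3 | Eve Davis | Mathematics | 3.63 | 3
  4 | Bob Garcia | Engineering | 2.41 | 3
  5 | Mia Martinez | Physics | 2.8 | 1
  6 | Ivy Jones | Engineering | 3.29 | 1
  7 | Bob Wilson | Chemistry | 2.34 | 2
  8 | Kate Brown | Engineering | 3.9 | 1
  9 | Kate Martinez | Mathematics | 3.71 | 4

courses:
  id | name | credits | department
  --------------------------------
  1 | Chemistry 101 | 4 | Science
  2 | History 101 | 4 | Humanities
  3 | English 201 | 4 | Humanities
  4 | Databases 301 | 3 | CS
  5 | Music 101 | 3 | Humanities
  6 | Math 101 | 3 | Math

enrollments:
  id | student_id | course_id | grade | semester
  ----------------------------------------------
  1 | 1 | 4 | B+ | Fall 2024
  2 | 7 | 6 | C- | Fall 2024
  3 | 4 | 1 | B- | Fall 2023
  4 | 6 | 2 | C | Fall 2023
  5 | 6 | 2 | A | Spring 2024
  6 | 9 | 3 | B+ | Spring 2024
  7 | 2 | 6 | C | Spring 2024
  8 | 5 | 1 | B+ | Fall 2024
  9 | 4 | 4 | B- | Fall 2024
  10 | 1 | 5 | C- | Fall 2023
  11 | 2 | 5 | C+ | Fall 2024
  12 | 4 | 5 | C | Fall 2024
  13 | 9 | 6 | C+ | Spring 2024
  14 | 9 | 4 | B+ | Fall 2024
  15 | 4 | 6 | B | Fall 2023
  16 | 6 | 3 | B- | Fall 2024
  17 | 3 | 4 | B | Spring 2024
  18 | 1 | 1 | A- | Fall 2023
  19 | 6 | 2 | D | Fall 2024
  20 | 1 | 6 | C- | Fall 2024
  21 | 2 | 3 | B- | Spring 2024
SELECT AVG(credits) FROM courses WHERE department = 'CS'

Execution result:
3.00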